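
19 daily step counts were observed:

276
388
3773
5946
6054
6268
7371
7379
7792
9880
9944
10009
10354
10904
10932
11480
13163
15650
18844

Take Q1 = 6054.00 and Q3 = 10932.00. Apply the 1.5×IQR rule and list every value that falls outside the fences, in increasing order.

18844

IQR = Q3 − Q1 = 10932.00 − 6054.00 = 4878.00.
Lower fence = Q1 − 1.5·IQR = 6054.00 − 7317.00 = -1263.00.
Upper fence = Q3 + 1.5·IQR = 10932.00 + 7317.00 = 18249.00.
18844 > 18249.00 → outlier.
All remaining values lie within [-1263.00, 18249.00].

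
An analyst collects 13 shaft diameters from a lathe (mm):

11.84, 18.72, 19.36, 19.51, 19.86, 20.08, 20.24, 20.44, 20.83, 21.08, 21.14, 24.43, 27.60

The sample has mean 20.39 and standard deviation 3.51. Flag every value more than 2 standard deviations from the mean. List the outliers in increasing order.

Cutoffs at x̄ ± 2s: 20.39 ± 2·3.51 = [13.37, 27.41].
11.84: z = -2.44, |z| > 2 → outlier.
27.60: z = 2.05, |z| > 2 → outlier.
Every other value lies within [13.37, 27.41].

11.84, 27.60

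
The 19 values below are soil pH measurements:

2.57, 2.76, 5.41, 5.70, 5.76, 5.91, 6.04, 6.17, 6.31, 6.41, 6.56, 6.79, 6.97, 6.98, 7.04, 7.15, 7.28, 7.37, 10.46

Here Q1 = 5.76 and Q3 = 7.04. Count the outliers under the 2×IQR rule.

3

IQR = 1.28; fences at 5.76 − 2.56 = 3.20 and 7.04 + 2.56 = 9.60.
Outside the cutoffs: 2.57, 2.76, 10.46.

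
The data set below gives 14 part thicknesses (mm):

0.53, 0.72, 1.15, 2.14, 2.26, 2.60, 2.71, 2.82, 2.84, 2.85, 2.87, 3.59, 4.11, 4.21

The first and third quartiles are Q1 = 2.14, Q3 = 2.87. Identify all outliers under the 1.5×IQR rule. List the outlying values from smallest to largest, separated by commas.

0.53, 0.72, 4.11, 4.21

IQR = Q3 − Q1 = 2.87 − 2.14 = 0.73.
Lower fence = Q1 − 1.5·IQR = 2.14 − 1.095 = 1.045.
Upper fence = Q3 + 1.5·IQR = 2.87 + 1.095 = 3.965.
0.53 < 1.045 → outlier.
0.72 < 1.045 → outlier.
4.11 > 3.965 → outlier.
4.21 > 3.965 → outlier.
All remaining values lie within [1.045, 3.965].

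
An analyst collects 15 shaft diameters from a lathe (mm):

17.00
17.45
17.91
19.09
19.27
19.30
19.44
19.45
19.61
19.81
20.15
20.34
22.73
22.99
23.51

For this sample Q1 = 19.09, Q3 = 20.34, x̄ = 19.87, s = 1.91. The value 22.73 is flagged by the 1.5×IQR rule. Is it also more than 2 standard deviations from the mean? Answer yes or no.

z = (22.73 − 19.87) / 1.91 = 1.50.
|z| = 1.50 ≤ 2.

no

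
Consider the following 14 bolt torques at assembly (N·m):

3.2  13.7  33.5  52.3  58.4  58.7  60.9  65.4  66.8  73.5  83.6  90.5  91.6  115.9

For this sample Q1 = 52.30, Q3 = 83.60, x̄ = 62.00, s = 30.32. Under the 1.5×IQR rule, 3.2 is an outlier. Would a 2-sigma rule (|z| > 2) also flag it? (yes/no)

no

z = (3.2 − 62.00) / 30.32 = -1.94.
|z| = 1.94 ≤ 2.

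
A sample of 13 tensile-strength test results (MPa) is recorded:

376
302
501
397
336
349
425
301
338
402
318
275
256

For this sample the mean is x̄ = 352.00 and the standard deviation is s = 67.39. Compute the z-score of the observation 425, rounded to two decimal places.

z = (425 − 352.00) / 67.39 = 1.08.

1.08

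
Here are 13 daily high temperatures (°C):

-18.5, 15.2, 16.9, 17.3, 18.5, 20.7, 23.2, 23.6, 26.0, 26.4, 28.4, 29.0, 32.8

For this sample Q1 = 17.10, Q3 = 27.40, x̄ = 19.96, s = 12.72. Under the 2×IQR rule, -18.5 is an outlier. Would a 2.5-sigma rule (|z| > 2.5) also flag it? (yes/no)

yes

z = (-18.5 − 19.96) / 12.72 = -3.02.
|z| = 3.02 > 2.5.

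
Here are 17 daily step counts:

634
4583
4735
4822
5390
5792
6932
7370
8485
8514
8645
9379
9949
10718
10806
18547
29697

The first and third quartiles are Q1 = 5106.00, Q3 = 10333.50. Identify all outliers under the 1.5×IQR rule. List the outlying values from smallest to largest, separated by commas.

18547, 29697

IQR = Q3 − Q1 = 10333.50 − 5106.00 = 5227.50.
Lower fence = Q1 − 1.5·IQR = 5106.00 − 7841.25 = -2735.25.
Upper fence = Q3 + 1.5·IQR = 10333.50 + 7841.25 = 18174.75.
18547 > 18174.75 → outlier.
29697 > 18174.75 → outlier.
All remaining values lie within [-2735.25, 18174.75].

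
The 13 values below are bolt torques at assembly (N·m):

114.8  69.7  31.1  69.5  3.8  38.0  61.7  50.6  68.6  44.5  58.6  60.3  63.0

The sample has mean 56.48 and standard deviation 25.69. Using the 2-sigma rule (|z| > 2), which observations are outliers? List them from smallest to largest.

Cutoffs at x̄ ± 2s: 56.48 ± 2·25.69 = [5.10, 107.86].
3.8: z = -2.05, |z| > 2 → outlier.
114.8: z = 2.27, |z| > 2 → outlier.
Every other value lies within [5.10, 107.86].

3.8, 114.8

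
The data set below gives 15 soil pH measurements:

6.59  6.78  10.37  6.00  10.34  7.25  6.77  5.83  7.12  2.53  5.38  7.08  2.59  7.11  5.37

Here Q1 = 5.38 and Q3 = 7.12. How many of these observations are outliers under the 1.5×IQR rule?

IQR = 1.74; fences at 5.38 − 2.61 = 2.77 and 7.12 + 2.61 = 9.73.
Outside the cutoffs: 2.53, 2.59, 10.34, 10.37.

4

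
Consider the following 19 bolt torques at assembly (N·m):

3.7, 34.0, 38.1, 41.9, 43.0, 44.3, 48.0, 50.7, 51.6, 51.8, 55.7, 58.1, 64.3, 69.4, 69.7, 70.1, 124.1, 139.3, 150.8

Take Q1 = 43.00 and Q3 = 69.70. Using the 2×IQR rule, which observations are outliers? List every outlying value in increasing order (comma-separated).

124.1, 139.3, 150.8

IQR = Q3 − Q1 = 69.70 − 43.00 = 26.70.
Lower fence = Q1 − 2·IQR = 43.00 − 53.40 = -10.40.
Upper fence = Q3 + 2·IQR = 69.70 + 53.40 = 123.10.
124.1 > 123.10 → outlier.
139.3 > 123.10 → outlier.
150.8 > 123.10 → outlier.
All remaining values lie within [-10.40, 123.10].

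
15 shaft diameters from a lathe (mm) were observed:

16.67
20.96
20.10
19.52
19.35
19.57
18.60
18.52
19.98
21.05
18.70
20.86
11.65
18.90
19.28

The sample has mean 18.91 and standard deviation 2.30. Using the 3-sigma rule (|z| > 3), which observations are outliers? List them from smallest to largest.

Cutoffs at x̄ ± 3s: 18.91 ± 3·2.30 = [12.01, 25.81].
11.65: z = -3.16, |z| > 3 → outlier.
Every other value lies within [12.01, 25.81].

11.65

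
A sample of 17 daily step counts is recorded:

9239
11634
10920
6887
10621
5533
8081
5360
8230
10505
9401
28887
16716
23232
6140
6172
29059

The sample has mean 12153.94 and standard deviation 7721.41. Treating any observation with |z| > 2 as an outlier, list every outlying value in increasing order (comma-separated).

Cutoffs at x̄ ± 2s: 12153.94 ± 2·7721.41 = [-3288.88, 27596.76].
28887: z = 2.17, |z| > 2 → outlier.
29059: z = 2.19, |z| > 2 → outlier.
Every other value lies within [-3288.88, 27596.76].

28887, 29059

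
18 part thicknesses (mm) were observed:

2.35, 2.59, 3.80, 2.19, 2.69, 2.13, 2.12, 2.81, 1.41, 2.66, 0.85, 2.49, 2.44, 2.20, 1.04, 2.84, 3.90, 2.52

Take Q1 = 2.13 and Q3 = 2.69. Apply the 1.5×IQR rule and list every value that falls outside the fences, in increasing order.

0.85, 1.04, 3.80, 3.90

IQR = Q3 − Q1 = 2.69 − 2.13 = 0.56.
Lower fence = Q1 − 1.5·IQR = 2.13 − 0.84 = 1.29.
Upper fence = Q3 + 1.5·IQR = 2.69 + 0.84 = 3.53.
0.85 < 1.29 → outlier.
1.04 < 1.29 → outlier.
3.80 > 3.53 → outlier.
3.90 > 3.53 → outlier.
All remaining values lie within [1.29, 3.53].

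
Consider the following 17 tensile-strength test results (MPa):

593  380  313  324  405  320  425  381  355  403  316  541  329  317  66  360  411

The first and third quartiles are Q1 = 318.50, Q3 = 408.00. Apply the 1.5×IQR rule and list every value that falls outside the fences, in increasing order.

IQR = Q3 − Q1 = 408.00 − 318.50 = 89.50.
Lower fence = Q1 − 1.5·IQR = 318.50 − 134.25 = 184.25.
Upper fence = Q3 + 1.5·IQR = 408.00 + 134.25 = 542.25.
66 < 184.25 → outlier.
593 > 542.25 → outlier.
All remaining values lie within [184.25, 542.25].

66, 593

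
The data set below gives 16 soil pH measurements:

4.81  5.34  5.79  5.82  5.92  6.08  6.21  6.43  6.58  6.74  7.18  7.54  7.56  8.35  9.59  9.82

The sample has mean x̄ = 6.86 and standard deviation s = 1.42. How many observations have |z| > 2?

1

Cutoffs: x̄ ± 2s = [4.02, 9.70].
Outside the cutoffs: 9.82.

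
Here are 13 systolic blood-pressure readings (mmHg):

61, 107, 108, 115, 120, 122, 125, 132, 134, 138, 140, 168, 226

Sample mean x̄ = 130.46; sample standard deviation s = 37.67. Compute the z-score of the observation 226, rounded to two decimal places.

z = (226 − 130.46) / 37.67 = 2.54.

2.54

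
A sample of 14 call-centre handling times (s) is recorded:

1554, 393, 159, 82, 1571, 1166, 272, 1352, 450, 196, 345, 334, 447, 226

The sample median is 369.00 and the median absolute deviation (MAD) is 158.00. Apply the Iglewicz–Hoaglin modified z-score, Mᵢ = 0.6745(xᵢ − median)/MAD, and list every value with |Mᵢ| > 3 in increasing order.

|Mᵢ| > 3 ⇔ |xᵢ − 369.00| > 3·158.00/0.6745 = 702.74.
So outliers lie outside [-333.74, 1071.74].
1166: M = 3.40 → outlier.
1352: M = 4.20 → outlier.
1554: M = 5.06 → outlier.
1571: M = 5.13 → outlier.

1166, 1352, 1554, 1571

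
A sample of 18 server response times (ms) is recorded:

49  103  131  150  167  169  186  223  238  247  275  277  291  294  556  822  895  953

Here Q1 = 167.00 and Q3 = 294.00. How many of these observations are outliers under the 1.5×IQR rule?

IQR = 127.00; fences at 167.00 − 190.50 = -23.50 and 294.00 + 190.50 = 484.50.
Outside the cutoffs: 556, 822, 895, 953.

4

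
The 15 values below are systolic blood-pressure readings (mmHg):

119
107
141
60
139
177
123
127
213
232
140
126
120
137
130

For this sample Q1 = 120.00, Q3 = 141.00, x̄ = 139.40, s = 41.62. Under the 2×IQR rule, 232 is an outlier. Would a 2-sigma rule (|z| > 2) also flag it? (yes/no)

yes

z = (232 − 139.40) / 41.62 = 2.22.
|z| = 2.22 > 2.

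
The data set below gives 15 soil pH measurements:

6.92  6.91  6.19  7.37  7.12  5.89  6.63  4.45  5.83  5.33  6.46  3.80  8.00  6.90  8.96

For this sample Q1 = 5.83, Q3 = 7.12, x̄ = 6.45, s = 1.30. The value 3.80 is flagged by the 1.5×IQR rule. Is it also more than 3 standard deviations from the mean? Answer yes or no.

z = (3.80 − 6.45) / 1.30 = -2.04.
|z| = 2.04 ≤ 3.

no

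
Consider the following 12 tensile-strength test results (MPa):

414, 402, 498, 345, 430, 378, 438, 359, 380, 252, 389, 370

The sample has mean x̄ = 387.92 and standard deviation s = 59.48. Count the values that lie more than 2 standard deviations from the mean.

Cutoffs: x̄ ± 2s = [268.96, 506.88].
Outside the cutoffs: 252.

1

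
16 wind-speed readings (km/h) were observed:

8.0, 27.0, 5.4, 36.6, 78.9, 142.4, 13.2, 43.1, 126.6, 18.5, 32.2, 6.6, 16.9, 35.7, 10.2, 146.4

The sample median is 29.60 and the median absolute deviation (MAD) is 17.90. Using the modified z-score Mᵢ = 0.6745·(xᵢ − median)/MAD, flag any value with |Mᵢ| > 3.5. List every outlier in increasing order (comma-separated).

|Mᵢ| > 3.5 ⇔ |xᵢ − 29.60| > 3.5·17.90/0.6745 = 92.88.
So outliers lie outside [-63.28, 122.48].
126.6: M = 3.66 → outlier.
142.4: M = 4.25 → outlier.
146.4: M = 4.40 → outlier.

126.6, 142.4, 146.4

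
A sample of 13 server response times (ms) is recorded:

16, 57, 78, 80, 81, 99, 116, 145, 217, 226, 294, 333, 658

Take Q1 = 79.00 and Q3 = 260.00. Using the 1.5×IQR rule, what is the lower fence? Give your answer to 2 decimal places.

IQR = Q3 − Q1 = 260.00 − 79.00 = 181.00.
Lower fence = Q1 − 1.5·IQR = 79.00 − 271.50 = -192.50.
Upper fence = Q3 + 1.5·IQR = 260.00 + 271.50 = 531.50.

-192.50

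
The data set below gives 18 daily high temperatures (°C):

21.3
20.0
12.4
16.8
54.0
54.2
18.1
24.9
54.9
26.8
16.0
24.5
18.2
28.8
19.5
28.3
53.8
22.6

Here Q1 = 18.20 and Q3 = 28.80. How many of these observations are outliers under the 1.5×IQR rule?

IQR = 10.60; fences at 18.20 − 15.90 = 2.30 and 28.80 + 15.90 = 44.70.
Outside the cutoffs: 53.8, 54.0, 54.2, 54.9.

4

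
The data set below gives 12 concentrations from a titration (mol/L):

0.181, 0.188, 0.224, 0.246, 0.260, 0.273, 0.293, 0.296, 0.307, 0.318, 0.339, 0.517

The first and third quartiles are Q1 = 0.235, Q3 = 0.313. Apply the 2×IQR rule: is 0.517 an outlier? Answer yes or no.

IQR = Q3 − Q1 = 0.313 − 0.235 = 0.078.
Lower fence = Q1 − 2·IQR = 0.235 − 0.156 = 0.079.
Upper fence = Q3 + 2·IQR = 0.313 + 0.156 = 0.469.
0.517 lies above the upper fence.

yes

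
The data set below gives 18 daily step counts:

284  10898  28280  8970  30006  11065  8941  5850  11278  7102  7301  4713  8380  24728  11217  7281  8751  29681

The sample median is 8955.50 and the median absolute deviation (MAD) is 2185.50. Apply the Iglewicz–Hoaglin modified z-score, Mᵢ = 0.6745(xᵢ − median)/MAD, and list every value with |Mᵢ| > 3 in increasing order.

24728, 28280, 29681, 30006

|Mᵢ| > 3 ⇔ |xᵢ − 8955.50| > 3·2185.50/0.6745 = 9720.53.
So outliers lie outside [-765.03, 18676.03].
24728: M = 4.87 → outlier.
28280: M = 5.96 → outlier.
29681: M = 6.40 → outlier.
30006: M = 6.50 → outlier.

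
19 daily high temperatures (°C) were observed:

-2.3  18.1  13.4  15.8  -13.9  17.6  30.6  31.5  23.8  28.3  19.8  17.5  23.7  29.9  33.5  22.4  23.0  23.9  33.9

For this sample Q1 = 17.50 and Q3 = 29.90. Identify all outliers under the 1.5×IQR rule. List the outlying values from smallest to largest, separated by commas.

IQR = Q3 − Q1 = 29.90 − 17.50 = 12.40.
Lower fence = Q1 − 1.5·IQR = 17.50 − 18.60 = -1.10.
Upper fence = Q3 + 1.5·IQR = 29.90 + 18.60 = 48.50.
-13.9 < -1.10 → outlier.
-2.3 < -1.10 → outlier.
All remaining values lie within [-1.10, 48.50].

-13.9, -2.3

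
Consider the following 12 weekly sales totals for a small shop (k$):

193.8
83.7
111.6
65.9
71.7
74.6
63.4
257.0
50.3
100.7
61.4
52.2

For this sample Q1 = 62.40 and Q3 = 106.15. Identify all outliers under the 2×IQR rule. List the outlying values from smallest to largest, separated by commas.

IQR = Q3 − Q1 = 106.15 − 62.40 = 43.75.
Lower fence = Q1 − 2·IQR = 62.40 − 87.50 = -25.10.
Upper fence = Q3 + 2·IQR = 106.15 + 87.50 = 193.65.
193.8 > 193.65 → outlier.
257.0 > 193.65 → outlier.
All remaining values lie within [-25.10, 193.65].

193.8, 257.0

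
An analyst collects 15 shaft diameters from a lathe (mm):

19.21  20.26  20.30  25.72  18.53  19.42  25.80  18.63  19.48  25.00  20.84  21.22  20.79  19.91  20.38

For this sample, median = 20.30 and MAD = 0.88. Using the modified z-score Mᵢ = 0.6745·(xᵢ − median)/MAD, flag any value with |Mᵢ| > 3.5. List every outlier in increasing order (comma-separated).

25.00, 25.72, 25.80

|Mᵢ| > 3.5 ⇔ |xᵢ − 20.30| > 3.5·0.88/0.6745 = 4.57.
So outliers lie outside [15.73, 24.87].
25.00: M = 3.60 → outlier.
25.72: M = 4.15 → outlier.
25.80: M = 4.22 → outlier.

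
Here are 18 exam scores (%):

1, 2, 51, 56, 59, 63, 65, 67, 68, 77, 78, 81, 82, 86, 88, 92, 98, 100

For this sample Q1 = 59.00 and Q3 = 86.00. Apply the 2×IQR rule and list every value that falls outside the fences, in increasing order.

1, 2

IQR = Q3 − Q1 = 86.00 − 59.00 = 27.00.
Lower fence = Q1 − 2·IQR = 59.00 − 54.00 = 5.00.
Upper fence = Q3 + 2·IQR = 86.00 + 54.00 = 140.00.
1 < 5.00 → outlier.
2 < 5.00 → outlier.
All remaining values lie within [5.00, 140.00].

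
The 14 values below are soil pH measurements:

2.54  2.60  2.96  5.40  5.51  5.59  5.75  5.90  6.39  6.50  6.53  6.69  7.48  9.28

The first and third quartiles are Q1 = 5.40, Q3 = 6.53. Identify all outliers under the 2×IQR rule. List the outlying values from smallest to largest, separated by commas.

2.54, 2.60, 2.96, 9.28

IQR = Q3 − Q1 = 6.53 − 5.40 = 1.13.
Lower fence = Q1 − 2·IQR = 5.40 − 2.26 = 3.14.
Upper fence = Q3 + 2·IQR = 6.53 + 2.26 = 8.79.
2.54 < 3.14 → outlier.
2.60 < 3.14 → outlier.
2.96 < 3.14 → outlier.
9.28 > 8.79 → outlier.
All remaining values lie within [3.14, 8.79].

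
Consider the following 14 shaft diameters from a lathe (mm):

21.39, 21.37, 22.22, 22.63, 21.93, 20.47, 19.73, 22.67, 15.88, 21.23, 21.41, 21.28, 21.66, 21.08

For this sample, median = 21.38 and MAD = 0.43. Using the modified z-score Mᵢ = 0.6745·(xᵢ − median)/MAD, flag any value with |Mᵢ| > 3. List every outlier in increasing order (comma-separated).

|Mᵢ| > 3 ⇔ |xᵢ − 21.38| > 3·0.43/0.6745 = 1.91.
So outliers lie outside [19.47, 23.29].
15.88: M = -8.63 → outlier.

15.88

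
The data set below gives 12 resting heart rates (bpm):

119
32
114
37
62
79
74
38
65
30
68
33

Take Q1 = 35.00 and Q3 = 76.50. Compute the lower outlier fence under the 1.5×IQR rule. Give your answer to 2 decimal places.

IQR = Q3 − Q1 = 76.50 − 35.00 = 41.50.
Lower fence = Q1 − 1.5·IQR = 35.00 − 62.25 = -27.25.
Upper fence = Q3 + 1.5·IQR = 76.50 + 62.25 = 138.75.

-27.25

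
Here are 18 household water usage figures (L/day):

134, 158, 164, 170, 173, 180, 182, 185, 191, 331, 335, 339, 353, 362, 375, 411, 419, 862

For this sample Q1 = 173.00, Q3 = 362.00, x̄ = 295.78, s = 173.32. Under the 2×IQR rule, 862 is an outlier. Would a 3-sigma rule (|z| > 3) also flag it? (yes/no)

yes

z = (862 − 295.78) / 173.32 = 3.27.
|z| = 3.27 > 3.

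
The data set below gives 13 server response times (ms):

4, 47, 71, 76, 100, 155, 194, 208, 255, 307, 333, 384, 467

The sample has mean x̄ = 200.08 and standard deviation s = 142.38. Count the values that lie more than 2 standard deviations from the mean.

0

Cutoffs: x̄ ± 2s = [-84.68, 484.84].
Every value lies within the cutoffs.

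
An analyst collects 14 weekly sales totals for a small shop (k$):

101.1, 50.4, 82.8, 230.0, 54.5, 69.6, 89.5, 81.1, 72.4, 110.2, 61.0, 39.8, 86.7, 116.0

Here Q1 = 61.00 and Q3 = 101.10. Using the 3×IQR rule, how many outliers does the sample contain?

IQR = 40.10; fences at 61.00 − 120.30 = -59.30 and 101.10 + 120.30 = 221.40.
Outside the cutoffs: 230.0.

1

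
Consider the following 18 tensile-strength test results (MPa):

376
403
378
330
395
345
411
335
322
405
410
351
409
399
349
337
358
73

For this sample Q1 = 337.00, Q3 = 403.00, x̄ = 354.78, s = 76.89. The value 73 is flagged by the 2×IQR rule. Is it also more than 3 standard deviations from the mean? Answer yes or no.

yes

z = (73 − 354.78) / 76.89 = -3.66.
|z| = 3.66 > 3.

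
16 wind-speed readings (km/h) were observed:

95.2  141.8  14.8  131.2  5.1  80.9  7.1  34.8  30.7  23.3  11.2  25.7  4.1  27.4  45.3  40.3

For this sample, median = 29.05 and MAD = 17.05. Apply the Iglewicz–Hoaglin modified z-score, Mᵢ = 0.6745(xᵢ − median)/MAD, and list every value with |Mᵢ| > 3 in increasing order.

131.2, 141.8

|Mᵢ| > 3 ⇔ |xᵢ − 29.05| > 3·17.05/0.6745 = 75.83.
So outliers lie outside [-46.78, 104.88].
131.2: M = 4.04 → outlier.
141.8: M = 4.46 → outlier.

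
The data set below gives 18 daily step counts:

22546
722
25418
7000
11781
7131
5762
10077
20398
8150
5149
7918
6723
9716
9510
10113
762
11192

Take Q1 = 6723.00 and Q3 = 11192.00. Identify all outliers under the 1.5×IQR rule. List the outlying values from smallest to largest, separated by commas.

20398, 22546, 25418

IQR = Q3 − Q1 = 11192.00 − 6723.00 = 4469.00.
Lower fence = Q1 − 1.5·IQR = 6723.00 − 6703.50 = 19.50.
Upper fence = Q3 + 1.5·IQR = 11192.00 + 6703.50 = 17895.50.
20398 > 17895.50 → outlier.
22546 > 17895.50 → outlier.
25418 > 17895.50 → outlier.
All remaining values lie within [19.50, 17895.50].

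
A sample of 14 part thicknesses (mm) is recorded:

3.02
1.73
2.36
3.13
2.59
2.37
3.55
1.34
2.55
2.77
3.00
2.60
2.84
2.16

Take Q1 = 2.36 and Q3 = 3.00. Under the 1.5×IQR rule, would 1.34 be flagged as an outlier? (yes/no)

IQR = Q3 − Q1 = 3.00 − 2.36 = 0.64.
Lower fence = Q1 − 1.5·IQR = 2.36 − 0.96 = 1.40.
Upper fence = Q3 + 1.5·IQR = 3.00 + 0.96 = 3.96.
1.34 lies below the lower fence.

yes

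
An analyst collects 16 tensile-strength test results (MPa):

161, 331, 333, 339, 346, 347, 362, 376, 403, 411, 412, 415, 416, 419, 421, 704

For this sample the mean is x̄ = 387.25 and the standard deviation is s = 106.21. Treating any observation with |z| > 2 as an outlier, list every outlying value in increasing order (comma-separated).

161, 704

Cutoffs at x̄ ± 2s: 387.25 ± 2·106.21 = [174.83, 599.67].
161: z = -2.13, |z| > 2 → outlier.
704: z = 2.98, |z| > 2 → outlier.
Every other value lies within [174.83, 599.67].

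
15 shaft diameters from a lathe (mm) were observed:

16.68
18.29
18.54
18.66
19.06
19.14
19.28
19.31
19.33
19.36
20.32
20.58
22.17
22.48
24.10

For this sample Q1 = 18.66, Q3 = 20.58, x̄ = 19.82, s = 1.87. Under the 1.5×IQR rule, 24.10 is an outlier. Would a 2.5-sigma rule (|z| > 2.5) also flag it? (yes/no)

z = (24.10 − 19.82) / 1.87 = 2.29.
|z| = 2.29 ≤ 2.5.

no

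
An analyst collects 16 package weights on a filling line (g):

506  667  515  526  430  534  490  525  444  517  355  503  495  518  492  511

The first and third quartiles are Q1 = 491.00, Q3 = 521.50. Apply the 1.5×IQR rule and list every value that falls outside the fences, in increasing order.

IQR = Q3 − Q1 = 521.50 − 491.00 = 30.50.
Lower fence = Q1 − 1.5·IQR = 491.00 − 45.75 = 445.25.
Upper fence = Q3 + 1.5·IQR = 521.50 + 45.75 = 567.25.
355 < 445.25 → outlier.
430 < 445.25 → outlier.
444 < 445.25 → outlier.
667 > 567.25 → outlier.
All remaining values lie within [445.25, 567.25].

355, 430, 444, 667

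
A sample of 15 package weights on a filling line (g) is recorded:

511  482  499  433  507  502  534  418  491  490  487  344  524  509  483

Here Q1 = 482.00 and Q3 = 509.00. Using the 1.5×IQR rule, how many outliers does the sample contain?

3

IQR = 27.00; fences at 482.00 − 40.50 = 441.50 and 509.00 + 40.50 = 549.50.
Outside the cutoffs: 344, 418, 433.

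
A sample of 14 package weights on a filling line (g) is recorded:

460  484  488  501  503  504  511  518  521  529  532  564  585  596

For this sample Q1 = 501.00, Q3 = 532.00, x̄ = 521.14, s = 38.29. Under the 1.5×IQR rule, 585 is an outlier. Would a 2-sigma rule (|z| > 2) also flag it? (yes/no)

z = (585 − 521.14) / 38.29 = 1.67.
|z| = 1.67 ≤ 2.

no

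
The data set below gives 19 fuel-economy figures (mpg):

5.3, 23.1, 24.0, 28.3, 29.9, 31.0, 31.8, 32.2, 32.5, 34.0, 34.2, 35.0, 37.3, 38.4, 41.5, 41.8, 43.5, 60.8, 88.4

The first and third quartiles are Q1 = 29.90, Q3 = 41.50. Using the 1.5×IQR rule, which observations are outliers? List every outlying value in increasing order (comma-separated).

5.3, 60.8, 88.4

IQR = Q3 − Q1 = 41.50 − 29.90 = 11.60.
Lower fence = Q1 − 1.5·IQR = 29.90 − 17.40 = 12.50.
Upper fence = Q3 + 1.5·IQR = 41.50 + 17.40 = 58.90.
5.3 < 12.50 → outlier.
60.8 > 58.90 → outlier.
88.4 > 58.90 → outlier.
All remaining values lie within [12.50, 58.90].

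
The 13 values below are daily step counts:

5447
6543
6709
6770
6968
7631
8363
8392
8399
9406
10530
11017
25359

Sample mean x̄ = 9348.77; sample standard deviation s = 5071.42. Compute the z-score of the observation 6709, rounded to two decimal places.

-0.52

z = (6709 − 9348.77) / 5071.42 = -0.52.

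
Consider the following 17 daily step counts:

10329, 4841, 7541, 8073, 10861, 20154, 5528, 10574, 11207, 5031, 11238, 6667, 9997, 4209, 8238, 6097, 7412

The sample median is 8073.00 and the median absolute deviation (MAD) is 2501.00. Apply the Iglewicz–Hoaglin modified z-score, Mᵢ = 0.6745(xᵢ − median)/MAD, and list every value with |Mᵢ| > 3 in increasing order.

|Mᵢ| > 3 ⇔ |xᵢ − 8073.00| > 3·2501.00/0.6745 = 11123.80.
So outliers lie outside [-3050.80, 19196.80].
20154: M = 3.26 → outlier.

20154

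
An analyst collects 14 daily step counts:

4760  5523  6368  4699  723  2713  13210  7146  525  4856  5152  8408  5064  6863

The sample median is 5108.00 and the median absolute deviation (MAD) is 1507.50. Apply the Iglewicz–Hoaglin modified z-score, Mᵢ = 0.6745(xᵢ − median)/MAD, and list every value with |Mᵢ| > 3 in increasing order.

13210

|Mᵢ| > 3 ⇔ |xᵢ − 5108.00| > 3·1507.50/0.6745 = 6704.97.
So outliers lie outside [-1596.97, 11812.97].
13210: M = 3.63 → outlier.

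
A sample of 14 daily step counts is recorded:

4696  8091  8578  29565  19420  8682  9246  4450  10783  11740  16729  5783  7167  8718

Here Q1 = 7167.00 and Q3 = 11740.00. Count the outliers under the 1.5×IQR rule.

2

IQR = 4573.00; fences at 7167.00 − 6859.50 = 307.50 and 11740.00 + 6859.50 = 18599.50.
Outside the cutoffs: 19420, 29565.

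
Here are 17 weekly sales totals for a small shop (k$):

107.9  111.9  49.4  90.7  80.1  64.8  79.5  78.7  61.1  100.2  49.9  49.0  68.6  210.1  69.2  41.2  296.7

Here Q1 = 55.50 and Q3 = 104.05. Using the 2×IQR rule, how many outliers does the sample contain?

IQR = 48.55; fences at 55.50 − 97.10 = -41.60 and 104.05 + 97.10 = 201.15.
Outside the cutoffs: 210.1, 296.7.

2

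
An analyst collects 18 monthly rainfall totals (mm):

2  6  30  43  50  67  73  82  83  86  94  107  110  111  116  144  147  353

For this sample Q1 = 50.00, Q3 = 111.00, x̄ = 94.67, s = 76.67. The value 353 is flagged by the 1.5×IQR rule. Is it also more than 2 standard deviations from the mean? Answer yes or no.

z = (353 − 94.67) / 76.67 = 3.37.
|z| = 3.37 > 2.

yes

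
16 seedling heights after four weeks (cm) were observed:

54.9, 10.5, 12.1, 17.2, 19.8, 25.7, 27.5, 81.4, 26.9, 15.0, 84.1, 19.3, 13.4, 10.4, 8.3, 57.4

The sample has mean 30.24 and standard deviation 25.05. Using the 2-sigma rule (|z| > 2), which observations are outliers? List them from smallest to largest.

81.4, 84.1

Cutoffs at x̄ ± 2s: 30.24 ± 2·25.05 = [-19.86, 80.34].
81.4: z = 2.04, |z| > 2 → outlier.
84.1: z = 2.15, |z| > 2 → outlier.
Every other value lies within [-19.86, 80.34].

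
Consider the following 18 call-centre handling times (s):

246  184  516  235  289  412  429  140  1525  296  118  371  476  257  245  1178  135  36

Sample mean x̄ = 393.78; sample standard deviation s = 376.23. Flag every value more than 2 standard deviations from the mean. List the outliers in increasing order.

Cutoffs at x̄ ± 2s: 393.78 ± 2·376.23 = [-358.68, 1146.24].
1178: z = 2.08, |z| > 2 → outlier.
1525: z = 3.01, |z| > 2 → outlier.
Every other value lies within [-358.68, 1146.24].

1178, 1525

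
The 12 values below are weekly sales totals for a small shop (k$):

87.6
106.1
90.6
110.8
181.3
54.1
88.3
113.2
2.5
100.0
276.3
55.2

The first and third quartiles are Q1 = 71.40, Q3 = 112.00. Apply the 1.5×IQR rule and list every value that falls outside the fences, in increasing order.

IQR = Q3 − Q1 = 112.00 − 71.40 = 40.60.
Lower fence = Q1 − 1.5·IQR = 71.40 − 60.90 = 10.50.
Upper fence = Q3 + 1.5·IQR = 112.00 + 60.90 = 172.90.
2.5 < 10.50 → outlier.
181.3 > 172.90 → outlier.
276.3 > 172.90 → outlier.
All remaining values lie within [10.50, 172.90].

2.5, 181.3, 276.3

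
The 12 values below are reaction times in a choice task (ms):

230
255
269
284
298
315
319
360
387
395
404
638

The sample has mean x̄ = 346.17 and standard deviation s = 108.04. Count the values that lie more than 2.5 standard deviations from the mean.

Cutoffs: x̄ ± 2.5s = [76.07, 616.27].
Outside the cutoffs: 638.

1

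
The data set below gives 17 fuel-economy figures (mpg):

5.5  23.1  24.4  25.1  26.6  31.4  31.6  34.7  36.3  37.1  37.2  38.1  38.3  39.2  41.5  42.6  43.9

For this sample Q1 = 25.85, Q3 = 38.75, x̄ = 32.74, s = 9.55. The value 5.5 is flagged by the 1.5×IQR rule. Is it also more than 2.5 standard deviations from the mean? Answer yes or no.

yes

z = (5.5 − 32.74) / 9.55 = -2.85.
|z| = 2.85 > 2.5.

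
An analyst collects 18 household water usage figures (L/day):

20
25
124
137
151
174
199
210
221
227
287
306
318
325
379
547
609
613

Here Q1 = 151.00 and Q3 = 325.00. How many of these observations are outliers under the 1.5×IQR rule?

IQR = 174.00; fences at 151.00 − 261.00 = -110.00 and 325.00 + 261.00 = 586.00.
Outside the cutoffs: 609, 613.

2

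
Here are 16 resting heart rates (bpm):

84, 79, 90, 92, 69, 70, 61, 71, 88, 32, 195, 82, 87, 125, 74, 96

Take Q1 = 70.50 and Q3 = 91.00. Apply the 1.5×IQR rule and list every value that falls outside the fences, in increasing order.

32, 125, 195

IQR = Q3 − Q1 = 91.00 − 70.50 = 20.50.
Lower fence = Q1 − 1.5·IQR = 70.50 − 30.75 = 39.75.
Upper fence = Q3 + 1.5·IQR = 91.00 + 30.75 = 121.75.
32 < 39.75 → outlier.
125 > 121.75 → outlier.
195 > 121.75 → outlier.
All remaining values lie within [39.75, 121.75].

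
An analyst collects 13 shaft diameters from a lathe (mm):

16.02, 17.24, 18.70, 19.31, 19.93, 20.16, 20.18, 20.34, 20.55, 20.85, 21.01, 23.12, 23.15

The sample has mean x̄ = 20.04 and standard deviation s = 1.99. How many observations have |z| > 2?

Cutoffs: x̄ ± 2s = [16.06, 24.02].
Outside the cutoffs: 16.02.

1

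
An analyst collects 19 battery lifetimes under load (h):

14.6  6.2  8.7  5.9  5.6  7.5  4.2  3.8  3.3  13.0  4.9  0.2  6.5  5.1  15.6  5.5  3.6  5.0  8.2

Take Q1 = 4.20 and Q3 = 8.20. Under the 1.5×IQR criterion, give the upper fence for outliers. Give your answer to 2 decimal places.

IQR = Q3 − Q1 = 8.20 − 4.20 = 4.00.
Lower fence = Q1 − 1.5·IQR = 4.20 − 6.00 = -1.80.
Upper fence = Q3 + 1.5·IQR = 8.20 + 6.00 = 14.20.

14.20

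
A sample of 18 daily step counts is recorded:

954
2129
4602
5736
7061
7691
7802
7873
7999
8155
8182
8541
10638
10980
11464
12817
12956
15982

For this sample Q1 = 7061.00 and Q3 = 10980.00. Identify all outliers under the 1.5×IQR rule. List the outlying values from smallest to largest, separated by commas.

IQR = Q3 − Q1 = 10980.00 − 7061.00 = 3919.00.
Lower fence = Q1 − 1.5·IQR = 7061.00 − 5878.50 = 1182.50.
Upper fence = Q3 + 1.5·IQR = 10980.00 + 5878.50 = 16858.50.
954 < 1182.50 → outlier.
All remaining values lie within [1182.50, 16858.50].

954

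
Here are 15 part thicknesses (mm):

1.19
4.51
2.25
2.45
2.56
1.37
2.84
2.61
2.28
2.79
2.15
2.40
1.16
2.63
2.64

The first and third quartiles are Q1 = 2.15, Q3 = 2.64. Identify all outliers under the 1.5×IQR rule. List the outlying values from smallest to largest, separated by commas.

IQR = Q3 − Q1 = 2.64 − 2.15 = 0.49.
Lower fence = Q1 − 1.5·IQR = 2.15 − 0.735 = 1.415.
Upper fence = Q3 + 1.5·IQR = 2.64 + 0.735 = 3.375.
1.16 < 1.415 → outlier.
1.19 < 1.415 → outlier.
1.37 < 1.415 → outlier.
4.51 > 3.375 → outlier.
All remaining values lie within [1.415, 3.375].

1.16, 1.19, 1.37, 4.51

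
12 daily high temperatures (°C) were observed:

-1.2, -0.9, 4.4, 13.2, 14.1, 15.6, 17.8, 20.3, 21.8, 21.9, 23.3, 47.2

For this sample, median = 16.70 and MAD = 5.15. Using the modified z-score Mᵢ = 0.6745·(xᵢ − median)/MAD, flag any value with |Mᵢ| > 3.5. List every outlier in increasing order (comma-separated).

|Mᵢ| > 3.5 ⇔ |xᵢ − 16.70| > 3.5·5.15/0.6745 = 26.72.
So outliers lie outside [-10.02, 43.42].
47.2: M = 3.99 → outlier.

47.2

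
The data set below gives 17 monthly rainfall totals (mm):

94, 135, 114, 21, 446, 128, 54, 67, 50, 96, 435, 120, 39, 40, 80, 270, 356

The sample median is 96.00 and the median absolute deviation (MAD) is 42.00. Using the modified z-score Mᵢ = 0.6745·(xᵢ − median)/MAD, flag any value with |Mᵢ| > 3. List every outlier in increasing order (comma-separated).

356, 435, 446

|Mᵢ| > 3 ⇔ |xᵢ − 96.00| > 3·42.00/0.6745 = 186.81.
So outliers lie outside [-90.81, 282.81].
356: M = 4.18 → outlier.
435: M = 5.44 → outlier.
446: M = 5.62 → outlier.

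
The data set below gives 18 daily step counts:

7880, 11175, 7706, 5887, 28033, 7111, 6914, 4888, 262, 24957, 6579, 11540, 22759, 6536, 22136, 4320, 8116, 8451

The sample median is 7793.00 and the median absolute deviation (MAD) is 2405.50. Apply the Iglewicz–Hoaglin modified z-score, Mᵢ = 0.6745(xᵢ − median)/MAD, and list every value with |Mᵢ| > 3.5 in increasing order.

22136, 22759, 24957, 28033

|Mᵢ| > 3.5 ⇔ |xᵢ − 7793.00| > 3.5·2405.50/0.6745 = 12482.21.
So outliers lie outside [-4689.21, 20275.21].
22136: M = 4.02 → outlier.
22759: M = 4.20 → outlier.
24957: M = 4.81 → outlier.
28033: M = 5.68 → outlier.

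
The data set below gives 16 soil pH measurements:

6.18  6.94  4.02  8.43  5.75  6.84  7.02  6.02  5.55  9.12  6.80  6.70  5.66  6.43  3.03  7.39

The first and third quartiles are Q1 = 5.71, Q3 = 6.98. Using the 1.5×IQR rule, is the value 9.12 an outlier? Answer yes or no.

IQR = Q3 − Q1 = 6.98 − 5.71 = 1.27.
Lower fence = Q1 − 1.5·IQR = 5.71 − 1.905 = 3.805.
Upper fence = Q3 + 1.5·IQR = 6.98 + 1.905 = 8.885.
9.12 lies above the upper fence.

yes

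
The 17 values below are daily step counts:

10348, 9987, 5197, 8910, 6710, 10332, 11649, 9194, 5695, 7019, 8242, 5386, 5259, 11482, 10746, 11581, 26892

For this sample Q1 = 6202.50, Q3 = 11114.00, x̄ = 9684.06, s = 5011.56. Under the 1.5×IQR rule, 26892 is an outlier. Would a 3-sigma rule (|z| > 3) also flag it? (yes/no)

yes

z = (26892 − 9684.06) / 5011.56 = 3.43.
|z| = 3.43 > 3.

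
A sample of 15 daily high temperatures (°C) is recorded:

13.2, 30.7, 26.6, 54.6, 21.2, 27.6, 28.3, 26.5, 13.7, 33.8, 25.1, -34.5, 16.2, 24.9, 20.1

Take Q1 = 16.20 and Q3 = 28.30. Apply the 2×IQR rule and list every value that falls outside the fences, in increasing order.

IQR = Q3 − Q1 = 28.30 − 16.20 = 12.10.
Lower fence = Q1 − 2·IQR = 16.20 − 24.20 = -8.00.
Upper fence = Q3 + 2·IQR = 28.30 + 24.20 = 52.50.
-34.5 < -8.00 → outlier.
54.6 > 52.50 → outlier.
All remaining values lie within [-8.00, 52.50].

-34.5, 54.6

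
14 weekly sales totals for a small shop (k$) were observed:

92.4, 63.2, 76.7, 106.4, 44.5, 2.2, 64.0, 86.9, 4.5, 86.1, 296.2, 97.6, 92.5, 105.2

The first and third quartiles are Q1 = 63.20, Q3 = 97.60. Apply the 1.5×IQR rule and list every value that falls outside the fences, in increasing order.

2.2, 4.5, 296.2

IQR = Q3 − Q1 = 97.60 − 63.20 = 34.40.
Lower fence = Q1 − 1.5·IQR = 63.20 − 51.60 = 11.60.
Upper fence = Q3 + 1.5·IQR = 97.60 + 51.60 = 149.20.
2.2 < 11.60 → outlier.
4.5 < 11.60 → outlier.
296.2 > 149.20 → outlier.
All remaining values lie within [11.60, 149.20].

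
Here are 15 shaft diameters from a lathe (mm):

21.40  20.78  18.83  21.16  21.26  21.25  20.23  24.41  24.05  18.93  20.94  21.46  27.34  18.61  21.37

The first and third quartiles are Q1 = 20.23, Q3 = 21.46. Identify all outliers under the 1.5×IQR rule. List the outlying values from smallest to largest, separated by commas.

IQR = Q3 − Q1 = 21.46 − 20.23 = 1.23.
Lower fence = Q1 − 1.5·IQR = 20.23 − 1.845 = 18.385.
Upper fence = Q3 + 1.5·IQR = 21.46 + 1.845 = 23.305.
24.05 > 23.305 → outlier.
24.41 > 23.305 → outlier.
27.34 > 23.305 → outlier.
All remaining values lie within [18.385, 23.305].

24.05, 24.41, 27.34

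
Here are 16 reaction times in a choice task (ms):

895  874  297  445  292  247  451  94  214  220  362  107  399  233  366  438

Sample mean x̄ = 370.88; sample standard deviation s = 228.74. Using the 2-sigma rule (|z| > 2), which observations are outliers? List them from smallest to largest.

874, 895

Cutoffs at x̄ ± 2s: 370.88 ± 2·228.74 = [-86.60, 828.36].
874: z = 2.20, |z| > 2 → outlier.
895: z = 2.29, |z| > 2 → outlier.
Every other value lies within [-86.60, 828.36].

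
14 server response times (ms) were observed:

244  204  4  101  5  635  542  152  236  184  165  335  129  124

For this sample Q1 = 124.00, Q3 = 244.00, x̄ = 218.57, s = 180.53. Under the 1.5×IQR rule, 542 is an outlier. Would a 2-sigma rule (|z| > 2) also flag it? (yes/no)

z = (542 − 218.57) / 180.53 = 1.79.
|z| = 1.79 ≤ 2.

no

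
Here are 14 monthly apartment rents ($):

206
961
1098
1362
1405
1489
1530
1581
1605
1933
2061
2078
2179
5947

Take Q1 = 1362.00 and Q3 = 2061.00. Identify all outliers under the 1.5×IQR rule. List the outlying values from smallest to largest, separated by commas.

IQR = Q3 − Q1 = 2061.00 − 1362.00 = 699.00.
Lower fence = Q1 − 1.5·IQR = 1362.00 − 1048.50 = 313.50.
Upper fence = Q3 + 1.5·IQR = 2061.00 + 1048.50 = 3109.50.
206 < 313.50 → outlier.
5947 > 3109.50 → outlier.
All remaining values lie within [313.50, 3109.50].

206, 5947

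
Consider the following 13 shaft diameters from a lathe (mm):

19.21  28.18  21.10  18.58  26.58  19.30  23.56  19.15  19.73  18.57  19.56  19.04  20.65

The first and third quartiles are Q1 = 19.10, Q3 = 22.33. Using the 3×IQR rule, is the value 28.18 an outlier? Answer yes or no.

IQR = Q3 − Q1 = 22.33 − 19.10 = 3.23.
Lower fence = Q1 − 3·IQR = 19.10 − 9.69 = 9.41.
Upper fence = Q3 + 3·IQR = 22.33 + 9.69 = 32.02.
28.18 lies within [9.41, 32.02].

no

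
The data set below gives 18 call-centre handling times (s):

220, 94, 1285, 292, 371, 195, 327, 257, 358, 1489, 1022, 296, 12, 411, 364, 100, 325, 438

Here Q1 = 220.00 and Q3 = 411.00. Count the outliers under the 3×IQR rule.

3

IQR = 191.00; fences at 220.00 − 573.00 = -353.00 and 411.00 + 573.00 = 984.00.
Outside the cutoffs: 1022, 1285, 1489.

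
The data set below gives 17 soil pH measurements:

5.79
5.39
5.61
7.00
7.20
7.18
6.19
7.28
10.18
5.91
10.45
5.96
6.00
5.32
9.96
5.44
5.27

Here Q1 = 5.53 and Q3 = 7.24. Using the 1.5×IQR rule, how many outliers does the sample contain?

3

IQR = 1.71; fences at 5.53 − 2.565 = 2.965 and 7.24 + 2.565 = 9.805.
Outside the cutoffs: 9.96, 10.18, 10.45.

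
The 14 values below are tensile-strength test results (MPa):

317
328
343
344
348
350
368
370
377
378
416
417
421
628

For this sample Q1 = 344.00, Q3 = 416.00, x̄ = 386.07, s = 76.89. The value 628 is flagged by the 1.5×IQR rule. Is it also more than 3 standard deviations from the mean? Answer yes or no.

z = (628 − 386.07) / 76.89 = 3.15.
|z| = 3.15 > 3.

yes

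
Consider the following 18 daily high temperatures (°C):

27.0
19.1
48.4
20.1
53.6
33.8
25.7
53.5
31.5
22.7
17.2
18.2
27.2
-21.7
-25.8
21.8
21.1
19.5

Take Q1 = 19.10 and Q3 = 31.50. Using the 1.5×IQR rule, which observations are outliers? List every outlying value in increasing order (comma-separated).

-25.8, -21.7, 53.5, 53.6

IQR = Q3 − Q1 = 31.50 − 19.10 = 12.40.
Lower fence = Q1 − 1.5·IQR = 19.10 − 18.60 = 0.50.
Upper fence = Q3 + 1.5·IQR = 31.50 + 18.60 = 50.10.
-25.8 < 0.50 → outlier.
-21.7 < 0.50 → outlier.
53.5 > 50.10 → outlier.
53.6 > 50.10 → outlier.
All remaining values lie within [0.50, 50.10].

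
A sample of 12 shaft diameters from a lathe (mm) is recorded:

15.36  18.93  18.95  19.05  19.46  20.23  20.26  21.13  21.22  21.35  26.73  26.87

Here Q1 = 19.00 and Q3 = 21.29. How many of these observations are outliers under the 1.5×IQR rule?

IQR = 2.29; fences at 19.00 − 3.435 = 15.565 and 21.29 + 3.435 = 24.725.
Outside the cutoffs: 15.36, 26.73, 26.87.

3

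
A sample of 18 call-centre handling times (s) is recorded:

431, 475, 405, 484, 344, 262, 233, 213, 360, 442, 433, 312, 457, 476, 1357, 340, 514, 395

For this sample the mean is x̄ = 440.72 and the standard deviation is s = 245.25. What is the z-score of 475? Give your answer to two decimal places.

z = (475 − 440.72) / 245.25 = 0.14.

0.14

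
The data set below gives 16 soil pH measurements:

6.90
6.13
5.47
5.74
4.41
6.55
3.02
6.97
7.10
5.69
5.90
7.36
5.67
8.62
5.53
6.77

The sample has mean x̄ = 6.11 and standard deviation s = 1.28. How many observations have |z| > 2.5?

0

Cutoffs: x̄ ± 2.5s = [2.91, 9.31].
Every value lies within the cutoffs.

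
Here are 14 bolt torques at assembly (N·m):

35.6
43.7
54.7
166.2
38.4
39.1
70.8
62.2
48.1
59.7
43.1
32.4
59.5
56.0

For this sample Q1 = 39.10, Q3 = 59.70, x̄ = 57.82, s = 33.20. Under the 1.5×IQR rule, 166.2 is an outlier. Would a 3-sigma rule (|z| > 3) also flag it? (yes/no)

z = (166.2 − 57.82) / 33.20 = 3.26.
|z| = 3.26 > 3.

yes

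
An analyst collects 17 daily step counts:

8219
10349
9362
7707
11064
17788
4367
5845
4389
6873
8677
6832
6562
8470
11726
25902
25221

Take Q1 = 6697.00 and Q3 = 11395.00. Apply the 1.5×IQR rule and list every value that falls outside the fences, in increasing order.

25221, 25902

IQR = Q3 − Q1 = 11395.00 − 6697.00 = 4698.00.
Lower fence = Q1 − 1.5·IQR = 6697.00 − 7047.00 = -350.00.
Upper fence = Q3 + 1.5·IQR = 11395.00 + 7047.00 = 18442.00.
25221 > 18442.00 → outlier.
25902 > 18442.00 → outlier.
All remaining values lie within [-350.00, 18442.00].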